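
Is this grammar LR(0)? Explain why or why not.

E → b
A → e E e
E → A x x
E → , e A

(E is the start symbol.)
Yes, the grammar is LR(0)

A grammar is LR(0) if no state in the canonical LR(0) collection has:
  - both a shift item (dot before a terminal) and a complete item (shift-reduce conflict), or
  - two or more complete items (reduce-reduce conflict; the accept item [E' → E .] counts as a complete item here).

Augment with E' → E and build the canonical LR(0) collection (I0 = CLOSURE({[E' → . E]}), then GOTO on every symbol after a dot until no new states appear). It has 12 states:
  I0: { [A → . e E e], [E → . , e A], [E → . A x x], [E → . b], [E' → . E] }  — shift
  I1: { [E → , . e A] }  — shift
  I2: { [E → A . x x] }  — shift
  I3: { [E' → E .] }  — accept
  I4: { [E → b .] }  — reduce
  I5: { [A → . e E e], [A → e . E e], [E → . , e A], [E → . A x x], [E → . b] }  — shift
  I6: { [A → e E . e] }  — shift
  I7: { [A → e E e .] }  — reduce
  I8: { [E → A x . x] }  — shift
  I9: { [E → A x x .] }  — reduce
  I10: { [A → . e E e], [E → , e . A] }  — shift
  I11: { [E → , e A .] }  — reduce

Every state is either a pure shift/goto state or contains exactly one complete item and nothing to shift — no conflicts. The grammar is LR(0).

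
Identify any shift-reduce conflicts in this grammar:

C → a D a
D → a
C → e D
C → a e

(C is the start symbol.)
Augment with C' → C and build the canonical LR(0) collection (I0 = CLOSURE({[C' → . C]}), then GOTO on every symbol after a dot until no new states appear). It has 9 states:
  I0: { [C → . a D a], [C → . a e], [C → . e D], [C' → . C] }  — shift
  I1: { [C' → C .] }  — accept
  I2: { [C → a . D a], [C → a . e], [D → . a] }  — shift
  I3: { [C → e . D], [D → . a] }  — shift
  I4: { [C → e D .] }  — reduce
  I5: { [D → a .] }  — reduce
  I6: { [C → a D . a] }  — shift
  I7: { [C → a e .] }  — reduce
  I8: { [C → a D a .] }  — reduce

No state contains both a complete item and a shift item.

Answer: No shift-reduce conflicts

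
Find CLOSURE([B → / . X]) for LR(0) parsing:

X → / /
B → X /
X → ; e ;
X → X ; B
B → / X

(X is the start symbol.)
{ [B → / . X], [X → . / /], [X → . ; e ;], [X → . X ; B] }

To compute CLOSURE, for each item [A → α.Bβ] where B is a non-terminal, add [B → .γ] for all productions B → γ; repeat for the newly added items until nothing changes.

Start with: [B → / . X]
  [B → / . X] has the dot before X: add [X → . / /], [X → . ; e ;], [X → . X ; B]
No further items can be added.

CLOSURE = { [B → / . X], [X → . / /], [X → . ; e ;], [X → . X ; B] }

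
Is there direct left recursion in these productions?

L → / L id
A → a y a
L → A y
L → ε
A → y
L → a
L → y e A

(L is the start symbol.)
L → / L id: starts with '/'
A → a y a: starts with a
L → A y: starts with A
L → ε: starts with ε
A → y: starts with y
L → a: starts with a
L → y e A: starts with y

No direct left recursion found.

Answer: No direct left recursion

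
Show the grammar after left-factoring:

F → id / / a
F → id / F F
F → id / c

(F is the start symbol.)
Left-factoring transforms A → αβ₁ | αβ₂ into A → αA' and A' → β₁ | β₂
(α is the longest common prefix among the alternatives). Repeat until
no nonterminal has two alternatives with a common prefix.

Round 1: F has alternatives sharing prefix 'id /'. Introduce F': F → id / F'
  Add: F' → / a
  Add: F' → F F
  Add: F' → c

No remaining common prefixes — done.

Resulting grammar:
F → id / F'
F' → / a
F' → F F
F' → c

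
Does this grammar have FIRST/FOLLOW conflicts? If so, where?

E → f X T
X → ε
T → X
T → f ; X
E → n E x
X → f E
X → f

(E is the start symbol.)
A FIRST/FOLLOW conflict occurs when a non-terminal N has a nullable alternative N → β (β ⇒* ε) and another alternative N → α with FIRST(α) ∩ FOLLOW(N) ≠ ∅: on such a lookahead the parser cannot decide between expanding α and letting N vanish via β.

Nullable non-terminals: T, X.
FIRST sets used below: FIRST(X) = { 'f', ε }

T: nullable alternative(s) T → X; FOLLOW(T) = { $, 'f', 'x' }
  T → X: FIRST \ {ε} = { 'f' } — this is the only nullable alternative, skip
  T → f ; X: FIRST \ {ε} = { 'f' } — overlaps FOLLOW(T) on { 'f' }: CONFLICT

X: nullable alternative(s) X → ε; FOLLOW(X) = { $, 'f', 'x' }
  X → ε: FIRST \ {ε} = { } — this is the only nullable alternative, skip
  X → f E: FIRST \ {ε} = { 'f' } — overlaps FOLLOW(X) on { 'f' }: CONFLICT
  X → f: FIRST \ {ε} = { 'f' } — overlaps FOLLOW(X) on { 'f' }: CONFLICT

E has no nullable alternative, so no FIRST/FOLLOW check is needed there.

So the grammar has 3 FIRST/FOLLOW conflicts (marked CONFLICT above).

Answer: Yes. X → f E with FOLLOW(X) on { 'f' }; X → f with FOLLOW(X) on { 'f' }; T → f ';' X with FOLLOW(T) on { 'f' }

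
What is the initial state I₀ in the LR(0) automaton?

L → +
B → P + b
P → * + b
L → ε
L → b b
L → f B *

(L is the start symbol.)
{ [L → . +], [L → . b b], [L → . f B *], [L → .], [L' → . L] }

First, augment the grammar with L' → L
I₀ = CLOSURE({ [L' → . L] }):
  [L' → . L] has the dot before L: add [L → . +], [L → .], [L → . b b], [L → . f B *]
No further items can be added.

I₀ = { [L → . +], [L → . b b], [L → . f B *], [L → .], [L' → . L] }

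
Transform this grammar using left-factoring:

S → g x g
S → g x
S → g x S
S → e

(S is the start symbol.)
S → g x S'
S' → g
S' → ε
S' → S
S → e

Left-factoring transforms A → αβ₁ | αβ₂ into A → αA' and A' → β₁ | β₂
(α is the longest common prefix among the alternatives). Repeat until
no nonterminal has two alternatives with a common prefix.

Round 1: S has alternatives sharing prefix 'g x'. Introduce S': S → g x S'
  Add: S' → g
  Add: S' → ε
  Add: S' → S

No remaining common prefixes — done.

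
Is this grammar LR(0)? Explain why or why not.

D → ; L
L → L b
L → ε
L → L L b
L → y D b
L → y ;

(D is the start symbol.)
Augment with D' → D and build the canonical LR(0) collection (I0 = CLOSURE({[D' → . D]}), then GOTO on every symbol after a dot until no new states appear). It has 11 states:
  I0: { [D → . ; L], [D' → . D] }  — shift
  I1: { [D → ; . L], [L → . L L b], [L → . L b], [L → . y ;], [L → . y D b], [L → .] }  — shift, reduce
  I2: { [D' → D .] }  — accept
  I3: { [D → ; L .], [L → . L L b], [L → . L b], [L → . y ;], [L → . y D b], [L → .], [L → L . L b], [L → L . b] }  — shift, 2 reduces
  I4: { [D → . ; L], [L → y . ;], [L → y . D b] }  — shift
  I5: { [D → ; . L], [L → . L L b], [L → . L b], [L → . y ;], [L → . y D b], [L → .], [L → y ; .] }  — shift, 2 reduces
  I6: { [L → y D . b] }  — shift
  I7: { [L → y D b .] }  — reduce
  I8: { [L → . L L b], [L → . L b], [L → . y ;], [L → . y D b], [L → .], [L → L . L b], [L → L . b], [L → L L . b] }  — shift, reduce
  I9: { [L → L b .] }  — reduce
  I10: { [L → L L b .], [L → L b .] }  — 2 reduces

Conflict in state I1:
  Shift-reduce conflict between [L → .] and [L → . y ;]
So the grammar is NOT LR(0).

Answer: No. Shift-reduce conflict between [L → .] and [L → . y ;]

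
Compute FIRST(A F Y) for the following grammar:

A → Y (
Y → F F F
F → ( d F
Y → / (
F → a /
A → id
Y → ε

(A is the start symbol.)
FIRST sets of the non-terminals involved (from the grammar, by fixed-point iteration):
  FIRST(A) = { '(', '/', 'a', 'id' }

To compute FIRST(A F Y), process the symbols left to right:
Symbol A is a non-terminal. Add FIRST(A) \ {ε} = { '(', '/', 'a', 'id' }
A is not nullable (ε ∉ FIRST(A)), so stop here.
FIRST(A F Y) = { '(', '/', 'a', 'id' }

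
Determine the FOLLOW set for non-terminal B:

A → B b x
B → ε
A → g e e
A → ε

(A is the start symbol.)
{ 'b' }

To compute FOLLOW(B), find every occurrence of B on a right-hand side N → α B β: add FIRST(β) \ {ε}, and if β is empty or nullable also add FOLLOW(N). Iterate to a fixed point.

In A → B b x: B is followed by b x, add FIRST(b x) \ {ε} = { 'b' }

Taking the union: FOLLOW(B) = { 'b' }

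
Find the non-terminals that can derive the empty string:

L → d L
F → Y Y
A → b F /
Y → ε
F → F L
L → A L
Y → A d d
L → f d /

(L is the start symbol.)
{ 'F', 'Y' }

ε-productions: Y → ε
So Y is immediately nullable.
F → Y Y: every symbol on the right is nullable, so F is nullable too.
No further non-terminal can be added: every production for the remaining non-terminals contains a terminal or a non-nullable non-terminal.
Nullable = { 'F', 'Y' }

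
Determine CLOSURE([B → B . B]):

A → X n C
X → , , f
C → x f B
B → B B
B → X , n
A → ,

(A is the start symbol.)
Start with: [B → B . B]
  [B → B . B] has the dot before B: add [B → . B B], [B → . X , n]
  [B → . X , n] has the dot before X: add [X → . , , f]
No further items can be added.

CLOSURE = { [B → . B B], [B → . X , n], [B → B . B], [X → . , , f] }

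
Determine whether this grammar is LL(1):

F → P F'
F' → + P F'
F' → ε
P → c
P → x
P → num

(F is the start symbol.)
Yes, the grammar is LL(1).

A grammar is LL(1) if for each non-terminal N with multiple productions, the predict sets of those productions are pairwise disjoint, where PREDICT(N → α) = (FIRST(α) \ {ε}) ∪ (FOLLOW(N) if α ⇒* ε).

Relevant sets:
  FOLLOW(F') = { $ }

For F':
  PREDICT(F' → '+' P F') = { '+' }
  PREDICT(F' → ε) = { $ }
For P:
  PREDICT(P → c) = { 'c' }
  PREDICT(P → x) = { 'x' }
  PREDICT(P → num) = { 'num' }
F has a single production, so nothing to check there.

All predict sets are disjoint. The grammar IS LL(1).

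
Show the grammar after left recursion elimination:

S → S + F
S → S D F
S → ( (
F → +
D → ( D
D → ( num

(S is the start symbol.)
S is directly left-recursive. The standard transformation for
  A → A α₁ | ... | A α_m | β₁ | ... | β_n
is
  A  → β₁ A' | ... | β_n A'
  A' → α₁ A' | ... | α_m A' | ε

S → ( ( becomes S → ( ( S'
S → S + F becomes S' → + F S'
S → S D F becomes S' → D F S'
Add S' → ε

Productions for other non-terminals are unchanged:
  F → +
  D → ( D
  D → ( num

Resulting grammar:
S → ( ( S'
S' → + F S'
S' → D F S'
S' → ε
F → +
D → ( D
D → ( num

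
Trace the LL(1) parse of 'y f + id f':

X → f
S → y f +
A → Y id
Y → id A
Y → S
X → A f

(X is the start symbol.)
LL(1) parsing maintains a stack (initially the start symbol over $) and the input. At each step: if the stack top is a terminal, match it against the current input token; if it is a non-terminal N, replace it with the RHS of M[N, lookahead] (the unique production whose predict set contains the lookahead).

Stack is shown with the top on the left.

Stack         Input         Action
----------------------------------
X $           y f + id f $  output X → A f
A f $         y f + id f $  output A → Y id
Y id f $      y f + id f $  output Y → S
S id f $      y f + id f $  output S → y f +
y f + id f $  y f + id f $  match 'y'
f + id f $    f + id f $    match 'f'
+ id f $      + id f $      match '+'
id f $        id f $        match 'id'
f $           f $           match 'f'
$             $             accept

The string is accepted.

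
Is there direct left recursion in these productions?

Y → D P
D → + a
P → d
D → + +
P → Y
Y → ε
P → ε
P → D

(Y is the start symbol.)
Direct left recursion occurs when N → N α for some non-terminal N (the right-hand side begins with the left-hand side itself).

Y → D P: starts with D
D → + a: starts with '+'
P → d: starts with d
D → + +: starts with '+'
P → Y: starts with Y
Y → ε: starts with ε
P → ε: starts with ε
P → D: starts with D

No direct left recursion found.

Answer: No direct left recursion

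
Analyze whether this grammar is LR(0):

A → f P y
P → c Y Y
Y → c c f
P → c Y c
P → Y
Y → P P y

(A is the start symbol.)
No. Shift-reduce conflict between [P → Y .] and [P → . c Y Y]

A grammar is LR(0) if no state in the canonical LR(0) collection has:
  - both a shift item (dot before a terminal) and a complete item (shift-reduce conflict), or
  - two or more complete items (reduce-reduce conflict; the accept item [A' → A .] counts as a complete item here).

Augment with A' → A and build the canonical LR(0) collection (I0 = CLOSURE({[A' → . A]}), then GOTO on every symbol after a dot until no new states appear). It has 15 states:
  I0: { [A → . f P y], [A' → . A] }  — shift
  I1: { [A' → A .] }  — accept
  I2: { [A → f . P y], [P → . Y], [P → . c Y Y], [P → . c Y c], [Y → . P P y], [Y → . c c f] }  — shift
  I3: { [A → f P . y], [P → . Y], [P → . c Y Y], [P → . c Y c], [Y → . P P y], [Y → . c c f], [Y → P . P y] }  — shift
  I4: { [P → Y .] }  — reduce
  I5: { [P → . Y], [P → . c Y Y], [P → . c Y c], [P → c . Y Y], [P → c . Y c], [Y → . P P y], [Y → . c c f], [Y → c . c f] }  — shift
  I6: { [P → . Y], [P → . c Y Y], [P → . c Y c], [Y → . P P y], [Y → . c c f], [Y → P . P y] }  — shift
  I7: { [P → . Y], [P → . c Y Y], [P → . c Y c], [P → Y .], [P → c Y . Y], [P → c Y . c], [Y → . P P y], [Y → . c c f] }  — shift, reduce
  I8: { [P → . Y], [P → . c Y Y], [P → . c Y c], [P → c . Y Y], [P → c . Y c], [Y → . P P y], [Y → . c c f], [Y → c . c f], [Y → c c . f] }  — shift
  I9: { [Y → c c f .] }  — reduce
  I10: { [P → Y .], [P → c Y Y .] }  — 2 reduces
  I11: { [P → . Y], [P → . c Y Y], [P → . c Y c], [P → c . Y Y], [P → c . Y c], [P → c Y c .], [Y → . P P y], [Y → . c c f], [Y → c . c f] }  — shift, reduce
  I12: { [P → . Y], [P → . c Y Y], [P → . c Y c], [Y → . P P y], [Y → . c c f], [Y → P . P y], [Y → P P . y] }  — shift
  I13: { [Y → P P y .] }  — reduce
  I14: { [A → f P y .] }  — reduce

Conflict in state I7:
  Shift-reduce conflict between [P → Y .] and [P → . c Y Y]
So the grammar is NOT LR(0).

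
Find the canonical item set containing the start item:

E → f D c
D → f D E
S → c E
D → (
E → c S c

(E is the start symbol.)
First, augment the grammar with E' → E
I₀ = CLOSURE({ [E' → . E] }):
  [E' → . E] has the dot before E: add [E → . f D c], [E → . c S c]
No further items can be added.

I₀ = { [E → . c S c], [E → . f D c], [E' → . E] }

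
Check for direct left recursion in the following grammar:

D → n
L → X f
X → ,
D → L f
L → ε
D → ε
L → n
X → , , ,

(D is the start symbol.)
No direct left recursion

Direct left recursion occurs when N → N α for some non-terminal N (the right-hand side begins with the left-hand side itself).

D → n: starts with n
L → X f: starts with X
X → ,: starts with ','
D → L f: starts with L
L → ε: starts with ε
D → ε: starts with ε
L → n: starts with n
X → , , ,: starts with ','

No direct left recursion found.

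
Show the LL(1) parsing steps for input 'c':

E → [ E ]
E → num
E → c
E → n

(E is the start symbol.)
LL(1) parsing maintains a stack (initially the start symbol over $) and the input. At each step: if the stack top is a terminal, match it against the current input token; if it is a non-terminal N, replace it with the RHS of M[N, lookahead] (the unique production whose predict set contains the lookahead).

Stack is shown with the top on the left.

Stack  Input  Action
--------------------
E $    c $    output E → c
c $    c $    match 'c'
$      $      accept

The string is accepted.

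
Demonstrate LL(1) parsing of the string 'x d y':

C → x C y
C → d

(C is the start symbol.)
Stack is shown with the top on the left.

Stack    Input    Action
------------------------
C $      x d y $  output C → x C y
x C y $  x d y $  match 'x'
C y $    d y $    output C → d
d y $    d y $    match 'd'
y $      y $      match 'y'
$        $        accept

The string is accepted.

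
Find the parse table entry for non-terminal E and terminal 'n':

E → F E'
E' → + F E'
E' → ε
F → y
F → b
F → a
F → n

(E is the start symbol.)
E → F E'

To find M[E, 'n'], we find productions for E where 'n' is in the predict set (PREDICT(N → α) = (FIRST(α) \ {ε}) ∪ (FOLLOW(N) if α ⇒* ε)).

Relevant sets:
  FIRST(F) = { 'a', 'b', 'n', 'y' }

E → F E': PREDICT = { 'a', 'b', 'n', 'y' }
  'n' is in predict set, so this production goes in M[E, 'n']

M[E, 'n'] = E → F E'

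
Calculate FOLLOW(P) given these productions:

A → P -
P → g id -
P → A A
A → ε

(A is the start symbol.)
{ '-' }

To compute FOLLOW(P), find every occurrence of P on a right-hand side N → α P β: add FIRST(β) \ {ε}, and if β is empty or nullable also add FOLLOW(N). Iterate to a fixed point.

In A → P -: P is followed by '-', add FIRST('-') \ {ε} = { '-' }

Taking the union: FOLLOW(P) = { '-' }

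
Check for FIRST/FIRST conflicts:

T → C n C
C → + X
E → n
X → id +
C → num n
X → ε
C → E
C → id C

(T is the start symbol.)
A FIRST/FIRST conflict occurs when two productions N → α and N → β for the same non-terminal have FIRST(α) ∩ FIRST(β) ≠ ∅ (with ε ∈ FIRST of a nullable right-hand side, so two nullable alternatives also conflict).

FIRST sets of the non-terminals at (or reachable through a nullable prefix from) the front of some alternative:
  FIRST(E) = { 'n' }

Productions for C:
  C → + X: FIRST = { '+' }
  C → num n: FIRST = { 'num' }
  C → E: FIRST = { 'n' }
  C → id C: FIRST = { 'id' }
Productions for X:
  X → id +: FIRST = { 'id' }
  X → ε: FIRST = { ε }
T, E have only one production, so no FIRST/FIRST conflict is possible there.

All alternatives of each non-terminal have pairwise disjoint FIRST sets.

Answer: No FIRST/FIRST conflicts.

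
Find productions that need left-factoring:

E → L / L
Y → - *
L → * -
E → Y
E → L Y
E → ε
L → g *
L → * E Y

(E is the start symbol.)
Left-factoring is needed when two productions for the same non-terminal
share a common prefix on the right-hand side.

Productions for E:
  E → L / L
  E → Y
  E → L Y
  E → ε
Productions for L:
  L → * -
  L → g *
  L → * E Y

Found common prefix 'L' in productions for E
Found common prefix '*' in productions for L

Answer: Yes, E has productions with common prefix 'L'; L has productions with common prefix '*'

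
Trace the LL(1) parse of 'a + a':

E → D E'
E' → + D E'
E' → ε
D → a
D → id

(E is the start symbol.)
LL(1) parsing maintains a stack (initially the start symbol over $) and the input. At each step: if the stack top is a terminal, match it against the current input token; if it is a non-terminal N, replace it with the RHS of M[N, lookahead] (the unique production whose predict set contains the lookahead).

Stack is shown with the top on the left.

Stack     Input    Action
-------------------------
E $       a + a $  output E → D E'
D E' $    a + a $  output D → a
a E' $    a + a $  match 'a'
E' $      + a $    output E' → + D E'
+ D E' $  + a $    match '+'
D E' $    a $      output D → a
a E' $    a $      match 'a'
E' $      $        output E' → ε
$         $        accept

The string is accepted.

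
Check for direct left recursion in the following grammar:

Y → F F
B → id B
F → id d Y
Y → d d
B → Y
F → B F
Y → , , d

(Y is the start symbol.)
Direct left recursion occurs when N → N α for some non-terminal N (the right-hand side begins with the left-hand side itself).

Y → F F: starts with F
B → id B: starts with id
F → id d Y: starts with id
Y → d d: starts with d
B → Y: starts with Y
F → B F: starts with B
Y → , , d: starts with ','

No direct left recursion found.

Answer: No direct left recursion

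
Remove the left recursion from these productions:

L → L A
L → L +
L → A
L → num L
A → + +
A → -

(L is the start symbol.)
L → A L'
L → num L L'
L' → A L'
L' → + L'
L' → ε
A → + +
A → -

L is directly left-recursive. The standard transformation for
  A → A α₁ | ... | A α_m | β₁ | ... | β_n
is
  A  → β₁ A' | ... | β_n A'
  A' → α₁ A' | ... | α_m A' | ε

L → A becomes L → A L'
L → num L becomes L → num L L'
L → L A becomes L' → A L'
L → L + becomes L' → + L'
Add L' → ε

Productions for other non-terminals are unchanged:
  A → + +
  A → -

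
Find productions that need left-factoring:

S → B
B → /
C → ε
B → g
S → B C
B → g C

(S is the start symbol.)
Left-factoring is needed when two productions for the same non-terminal
share a common prefix on the right-hand side.

Productions for S:
  S → B
  S → B C
Productions for B:
  B → /
  B → g
  B → g C

Found common prefix 'B' in productions for S
Found common prefix 'g' in productions for B

Answer: Yes, S has productions with common prefix 'B'; B has productions with common prefix 'g'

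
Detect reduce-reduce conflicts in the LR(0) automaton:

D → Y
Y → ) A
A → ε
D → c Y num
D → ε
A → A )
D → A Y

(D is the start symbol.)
Yes — I0: [A → .] vs [D → .]; I8: [A → .] vs [A → A ) .]

A reduce-reduce conflict occurs when an LR(0) state has two complete items [A → α .] and [B → β .] — both call for a reduction, and with no lookahead the parser cannot choose between them.

Augment with D' → D and build the canonical LR(0) collection (I0 = CLOSURE({[D' → . D]}), then GOTO on every symbol after a dot until no new states appear). It has 12 states:
  I0: { [A → . A )], [A → .], [D → . A Y], [D → . Y], [D → . c Y num], [D → .], [D' → . D], [Y → . ) A] }  — shift, 2 reduces
  I1: { [A → . A )], [A → .], [Y → ) . A] }  — reduce
  I2: { [A → A . )], [D → A . Y], [Y → . ) A] }  — shift
  I3: { [D' → D .] }  — accept
  I4: { [D → Y .] }  — reduce
  I5: { [D → c . Y num], [Y → . ) A] }  — shift
  I6: { [D → c Y . num] }  — shift
  I7: { [D → c Y num .] }  — reduce
  I8: { [A → . A )], [A → .], [A → A ) .], [Y → ) . A] }  — 2 reduces
  I9: { [D → A Y .] }  — reduce
  I10: { [A → A . )], [Y → ) A .] }  — shift, reduce
  I11: { [A → A ) .] }  — reduce

I0 contains complete items [A → .], [D → .] — reduce-reduce conflict.
I8 contains complete items [A → .], [A → A ) .] — reduce-reduce conflict.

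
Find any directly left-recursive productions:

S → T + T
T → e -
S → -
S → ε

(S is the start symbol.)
No direct left recursion

Direct left recursion occurs when N → N α for some non-terminal N (the right-hand side begins with the left-hand side itself).

S → T + T: starts with T
T → e -: starts with e
S → -: starts with '-'
S → ε: starts with ε

No direct left recursion found.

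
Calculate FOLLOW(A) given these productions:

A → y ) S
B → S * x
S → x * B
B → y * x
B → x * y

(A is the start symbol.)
{ $ }

To compute FOLLOW(A), find every occurrence of A on a right-hand side N → α A β: add FIRST(β) \ {ε}, and if β is empty or nullable also add FOLLOW(N). Iterate to a fixed point.

A is the start symbol, so $ ∈ FOLLOW(A).
A does not occur on any right-hand side.

Taking the union: FOLLOW(A) = { $ }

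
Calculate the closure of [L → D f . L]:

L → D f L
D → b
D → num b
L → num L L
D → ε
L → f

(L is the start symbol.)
{ [D → . b], [D → . num b], [D → .], [L → . D f L], [L → . f], [L → . num L L], [L → D f . L] }

To compute CLOSURE, for each item [A → α.Bβ] where B is a non-terminal, add [B → .γ] for all productions B → γ; repeat for the newly added items until nothing changes.

Start with: [L → D f . L]
  [L → D f . L] has the dot before L: add [L → . D f L], [L → . num L L], [L → . f]
  [L → . D f L] has the dot before D: add [D → . b], [D → . num b], [D → .]
No further items can be added.

CLOSURE = { [D → . b], [D → . num b], [D → .], [L → . D f L], [L → . f], [L → . num L L], [L → D f . L] }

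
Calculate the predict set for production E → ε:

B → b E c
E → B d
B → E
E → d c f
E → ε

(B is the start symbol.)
{ $, 'c', 'd' }

PREDICT(E → ε) = (FIRST(RHS) \ {ε}) ∪ (FOLLOW(E) if ε ∈ FIRST(RHS), i.e. RHS ⇒* ε)
The right-hand side is ε (FIRST(ε) = { ε }), so the predict set is FOLLOW(E) = { $, 'c', 'd' }
PREDICT(E → ε) = { $, 'c', 'd' }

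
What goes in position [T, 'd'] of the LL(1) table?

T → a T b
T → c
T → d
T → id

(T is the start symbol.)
To find M[T, 'd'], we find productions for T where 'd' is in the predict set (PREDICT(N → α) = (FIRST(α) \ {ε}) ∪ (FOLLOW(N) if α ⇒* ε)).

T → a T b: PREDICT = { 'a' }
T → c: PREDICT = { 'c' }
T → d: PREDICT = { 'd' }
  'd' is in predict set, so this production goes in M[T, 'd']
T → id: PREDICT = { 'id' }

M[T, 'd'] = T → d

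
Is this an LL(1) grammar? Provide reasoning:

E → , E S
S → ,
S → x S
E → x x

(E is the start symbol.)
Yes, the grammar is LL(1).

A grammar is LL(1) if for each non-terminal N with multiple productions, the predict sets of those productions are pairwise disjoint, where PREDICT(N → α) = (FIRST(α) \ {ε}) ∪ (FOLLOW(N) if α ⇒* ε).

For E:
  PREDICT(E → ',' E S) = { ',' }
  PREDICT(E → x x) = { 'x' }
For S:
  PREDICT(S → ',') = { ',' }
  PREDICT(S → x S) = { 'x' }

All predict sets are disjoint. The grammar IS LL(1).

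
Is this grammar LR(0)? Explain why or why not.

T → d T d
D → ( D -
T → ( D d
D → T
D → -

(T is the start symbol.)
Augment with T' → T and build the canonical LR(0) collection (I0 = CLOSURE({[T' → . T]}), then GOTO on every symbol after a dot until no new states appear). It has 13 states:
  I0: { [T → . ( D d], [T → . d T d], [T' → . T] }  — shift
  I1: { [D → . ( D -], [D → . -], [D → . T], [T → ( . D d], [T → . ( D d], [T → . d T d] }  — shift
  I2: { [T' → T .] }  — accept
  I3: { [T → . ( D d], [T → . d T d], [T → d . T d] }  — shift
  I4: { [T → d T . d] }  — shift
  I5: { [T → d T d .] }  — reduce
  I6: { [D → ( . D -], [D → . ( D -], [D → . -], [D → . T], [T → ( . D d], [T → . ( D d], [T → . d T d] }  — shift
  I7: { [D → - .] }  — reduce
  I8: { [T → ( D . d] }  — shift
  I9: { [D → T .] }  — reduce
  I10: { [T → ( D d .] }  — reduce
  I11: { [D → ( D . -], [T → ( D . d] }  — shift
  I12: { [D → ( D - .] }  — reduce

Every state is either a pure shift/goto state or contains exactly one complete item and nothing to shift — no conflicts. The grammar is LR(0).

Answer: Yes, the grammar is LR(0)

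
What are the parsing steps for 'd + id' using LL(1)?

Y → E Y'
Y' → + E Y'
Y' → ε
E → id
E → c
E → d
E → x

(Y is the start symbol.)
Stack is shown with the top on the left.

Stack     Input     Action
--------------------------
Y $       d + id $  output Y → E Y'
E Y' $    d + id $  output E → d
d Y' $    d + id $  match 'd'
Y' $      + id $    output Y' → + E Y'
+ E Y' $  + id $    match '+'
E Y' $    id $      output E → id
id Y' $   id $      match 'id'
Y' $      $         output Y' → ε
$         $         accept

The string is accepted.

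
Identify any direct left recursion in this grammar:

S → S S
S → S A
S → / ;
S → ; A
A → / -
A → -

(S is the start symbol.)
Yes, S is left-recursive

Direct left recursion occurs when N → N α for some non-terminal N (the right-hand side begins with the left-hand side itself).

S → S S: LEFT RECURSIVE (starts with S)
S → S A: LEFT RECURSIVE (starts with S)
S → / ;: starts with '/'
S → ; A: starts with ';'
A → / -: starts with '/'
A → -: starts with '-'

The grammar has direct left recursion on: S.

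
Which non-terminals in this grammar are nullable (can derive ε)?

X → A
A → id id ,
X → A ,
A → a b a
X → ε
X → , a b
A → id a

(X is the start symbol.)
A non-terminal is nullable if it can derive ε (the empty string): either it has an ε-production, or it has a production whose right-hand side consists entirely of nullable non-terminals.

ε-productions: X → ε
So X is immediately nullable.
No further non-terminal can be added: every production for the remaining non-terminals contains a terminal or a non-nullable non-terminal.
Nullable = { 'X' }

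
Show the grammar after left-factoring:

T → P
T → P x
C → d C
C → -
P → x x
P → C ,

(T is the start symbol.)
Left-factoring transforms A → αβ₁ | αβ₂ into A → αA' and A' → β₁ | β₂
(α is the longest common prefix among the alternatives). Repeat until
no nonterminal has two alternatives with a common prefix.

Round 1: T has alternatives sharing prefix 'P'. Introduce T': T → P T'
  Add: T' → ε
  Add: T' → x

No remaining common prefixes — done.

Resulting grammar:
T → P T'
T' → ε
T' → x
C → d C
C → -
P → x x
P → C ,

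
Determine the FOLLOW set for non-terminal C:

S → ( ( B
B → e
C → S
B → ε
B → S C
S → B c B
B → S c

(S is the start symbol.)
To compute FOLLOW(C), find every occurrence of C on a right-hand side N → α C β: add FIRST(β) \ {ε}, and if β is empty or nullable also add FOLLOW(N). Iterate to a fixed point.

In B → S C: C is at the end, add FOLLOW(B)

The FOLLOW sets referred to above (computed the same way, to a fixed point):
  FOLLOW(B) = { $, '(', 'c', 'e' }

Taking the union: FOLLOW(C) = { $, '(', 'c', 'e' }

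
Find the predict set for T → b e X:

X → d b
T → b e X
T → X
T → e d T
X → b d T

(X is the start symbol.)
PREDICT(T → b e X) = (FIRST(RHS) \ {ε}) ∪ (FOLLOW(T) if ε ∈ FIRST(RHS), i.e. RHS ⇒* ε)
FIRST(b e X) = { 'b' }
ε ∉ FIRST(b e X), so FOLLOW(T) is not added.
PREDICT(T → b e X) = { 'b' }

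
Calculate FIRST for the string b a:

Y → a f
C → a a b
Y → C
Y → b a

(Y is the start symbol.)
To compute FIRST(b a), process the symbols left to right:
Symbol b is a terminal. Add 'b' and stop.
FIRST(b a) = { 'b' }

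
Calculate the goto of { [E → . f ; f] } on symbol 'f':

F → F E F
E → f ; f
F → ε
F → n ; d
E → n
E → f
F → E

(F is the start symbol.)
GOTO(I, 'f') = CLOSURE({ [A → αX.β] : [A → α.Xβ] ∈ I, X = 'f' })

Items with dot before 'f', with the dot advanced:
  [E → . f ; f] → [E → f . ; f]
Closure adds nothing (no advanced item has the dot before a non-terminal).

GOTO = { [E → f . ; f] }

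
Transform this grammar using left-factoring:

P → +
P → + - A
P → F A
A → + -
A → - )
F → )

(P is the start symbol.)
P → + P'
P' → ε
P' → - A
P → F A
A → + -
A → - )
F → )

Left-factoring transforms A → αβ₁ | αβ₂ into A → αA' and A' → β₁ | β₂
(α is the longest common prefix among the alternatives). Repeat until
no nonterminal has two alternatives with a common prefix.

Round 1: P has alternatives sharing prefix '+'. Introduce P': P → + P'
  Add: P' → ε
  Add: P' → - A

No remaining common prefixes — done.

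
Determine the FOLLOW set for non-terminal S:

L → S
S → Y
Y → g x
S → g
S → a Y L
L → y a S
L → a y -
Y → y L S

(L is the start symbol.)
In L → S: S is at the end, add FOLLOW(L)
In L → y a S: S is at the end, add FOLLOW(L)
In Y → y L S: S is at the end, add FOLLOW(Y)

The FOLLOW sets referred to above (computed the same way, to a fixed point):
  FOLLOW(L) = { $, 'a', 'g', 'y' }
  FOLLOW(Y) = { $, 'a', 'g', 'y' }

Taking the union: FOLLOW(S) = { $, 'a', 'g', 'y' }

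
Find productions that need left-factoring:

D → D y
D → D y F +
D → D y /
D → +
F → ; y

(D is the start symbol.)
Left-factoring is needed when two productions for the same non-terminal
share a common prefix on the right-hand side.

Productions for D:
  D → D y
  D → D y F +
  D → D y /
  D → +

Found common prefix 'D y' in productions for D

Answer: Yes, D has productions with common prefix 'D y'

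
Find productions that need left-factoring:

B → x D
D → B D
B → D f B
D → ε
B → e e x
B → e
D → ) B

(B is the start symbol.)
Yes, B has productions with common prefix 'e'

Left-factoring is needed when two productions for the same non-terminal
share a common prefix on the right-hand side.

Productions for B:
  B → x D
  B → D f B
  B → e e x
  B → e
Productions for D:
  D → B D
  D → ε
  D → ) B

Found common prefix 'e' in productions for B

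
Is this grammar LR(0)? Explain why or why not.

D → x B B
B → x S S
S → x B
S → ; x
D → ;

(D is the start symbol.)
Augment with D' → D and build the canonical LR(0) collection (I0 = CLOSURE({[D' → . D]}), then GOTO on every symbol after a dot until no new states appear). It has 13 states:
  I0: { [D → . ;], [D → . x B B], [D' → . D] }  — shift
  I1: { [D → ; .] }  — reduce
  I2: { [D' → D .] }  — accept
  I3: { [B → . x S S], [D → x . B B] }  — shift
  I4: { [B → . x S S], [D → x B . B] }  — shift
  I5: { [B → x . S S], [S → . ; x], [S → . x B] }  — shift
  I6: { [S → ; . x] }  — shift
  I7: { [B → x S . S], [S → . ; x], [S → . x B] }  — shift
  I8: { [B → . x S S], [S → x . B] }  — shift
  I9: { [S → x B .] }  — reduce
  I10: { [B → x S S .] }  — reduce
  I11: { [S → ; x .] }  — reduce
  I12: { [D → x B B .] }  — reduce

Every state is either a pure shift/goto state or contains exactly one complete item and nothing to shift — no conflicts. The grammar is LR(0).

Answer: Yes, the grammar is LR(0)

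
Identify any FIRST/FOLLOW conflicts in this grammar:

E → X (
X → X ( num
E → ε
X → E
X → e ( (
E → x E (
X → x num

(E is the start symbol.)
Yes. E → X '(' with FOLLOW(E) on { '(' }; X → X '(' num with FOLLOW(X) on { '(' }

A FIRST/FOLLOW conflict occurs when a non-terminal N has a nullable alternative N → β (β ⇒* ε) and another alternative N → α with FIRST(α) ∩ FOLLOW(N) ≠ ∅: on such a lookahead the parser cannot decide between expanding α and letting N vanish via β.

Nullable non-terminals: E, X.
FIRST sets used below: FIRST(X) = { '(', 'e', 'x', ε }, FIRST(E) = { '(', 'e', 'x', ε }

E: nullable alternative(s) E → ε; FOLLOW(E) = { $, '(' }
  E → X (: FIRST \ {ε} = { '(', 'e', 'x' } — overlaps FOLLOW(E) on { '(' }: CONFLICT
  E → ε: FIRST \ {ε} = { } — this is the only nullable alternative, skip
  E → x E (: FIRST \ {ε} = { 'x' } — disjoint from FOLLOW(E)

X: nullable alternative(s) X → E; FOLLOW(X) = { '(' }
  X → X ( num: FIRST \ {ε} = { '(', 'e', 'x' } — overlaps FOLLOW(X) on { '(' }: CONFLICT
  X → E: FIRST \ {ε} = { '(', 'e', 'x' } — this is the only nullable alternative, skip
  X → e ( (: FIRST \ {ε} = { 'e' } — disjoint from FOLLOW(X)
  X → x num: FIRST \ {ε} = { 'x' } — disjoint from FOLLOW(X)

So the grammar has 2 FIRST/FOLLOW conflicts (marked CONFLICT above).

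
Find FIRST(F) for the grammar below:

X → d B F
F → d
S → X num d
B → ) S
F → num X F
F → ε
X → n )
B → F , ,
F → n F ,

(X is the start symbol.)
{ 'd', 'n', 'num', ε }

To compute FIRST(F), examine every production with F on the left-hand side, reading each right-hand side left to right until a non-nullable symbol is reached.

From F → d:
  - d is a terminal: add 'd' and stop
From F → num X F:
  - num is a terminal: add 'num' and stop
From F → ε:
  - ε-production, so ε ∈ FIRST(F)
From F → n F ,:
  - n is a terminal: add 'n' and stop

Collecting: FIRST(F) = { 'd', 'n', 'num', ε }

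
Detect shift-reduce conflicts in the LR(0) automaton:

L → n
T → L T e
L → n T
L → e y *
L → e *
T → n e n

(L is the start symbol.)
A shift-reduce conflict occurs when an LR(0) state has both:
  - a complete (reduce) item [A → α .] (dot at the end), and
  - a shift item [B → β . c γ] (dot before a terminal).

Augment with L' → L and build the canonical LR(0) collection (I0 = CLOSURE({[L' → . L]}), then GOTO on every symbol after a dot until no new states appear). It has 14 states:
  I0: { [L → . e *], [L → . e y *], [L → . n T], [L → . n], [L' → . L] }  — shift
  I1: { [L' → L .] }  — accept
  I2: { [L → e . *], [L → e . y *] }  — shift
  I3: { [L → . e *], [L → . e y *], [L → . n T], [L → . n], [L → n . T], [L → n .], [T → . L T e], [T → . n e n] }  — shift, reduce
  I4: { [L → . e *], [L → . e y *], [L → . n T], [L → . n], [T → . L T e], [T → . n e n], [T → L . T e] }  — shift
  I5: { [L → n T .] }  — reduce
  I6: { [L → . e *], [L → . e y *], [L → . n T], [L → . n], [L → n . T], [L → n .], [T → . L T e], [T → . n e n], [T → n . e n] }  — shift, reduce
  I7: { [L → e . *], [L → e . y *], [T → n e . n] }  — shift
  I8: { [L → e * .] }  — reduce
  I9: { [T → n e n .] }  — reduce
  I10: { [L → e y . *] }  — shift
  I11: { [L → e y * .] }  — reduce
  I12: { [T → L T . e] }  — shift
  I13: { [T → L T e .] }  — reduce

I3 contains reduce item [L → n .] and shift items [L → . e *], [L → . e y *], [L → . n], [L → . n T], [T → . n e n] — shift-reduce conflict.
I6 contains reduce item [L → n .] and shift items [L → . e *], [L → . e y *], [L → . n], [L → . n T], [T → . n e n], [T → n . e n] — shift-reduce conflict.

Answer: Yes — I3: [L → n .] vs [L → . e *]; I6: [L → n .] vs [L → . e *]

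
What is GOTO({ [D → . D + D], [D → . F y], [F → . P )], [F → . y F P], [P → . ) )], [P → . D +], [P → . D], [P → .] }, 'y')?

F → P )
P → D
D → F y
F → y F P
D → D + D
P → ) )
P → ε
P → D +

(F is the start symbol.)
{ [D → . D + D], [D → . F y], [F → . P )], [F → . y F P], [F → y . F P], [P → . ) )], [P → . D +], [P → . D], [P → .] }

GOTO(I, 'y') = CLOSURE({ [A → αX.β] : [A → α.Xβ] ∈ I, X = 'y' })

Items with dot before 'y', with the dot advanced:
  [F → . y F P] → [F → y . F P]
Closure of the advanced items:
  [F → y . F P] has the dot before F: add [F → . P )], [F → . y F P]
  [F → . P )] has the dot before P: add [P → . D], [P → . ) )], [P → .], [P → . D +]
  [P → . D] has the dot before D: add [D → . F y], [D → . D + D]

GOTO = { [D → . D + D], [D → . F y], [F → . P )], [F → . y F P], [F → y . F P], [P → . ) )], [P → . D +], [P → . D], [P → .] }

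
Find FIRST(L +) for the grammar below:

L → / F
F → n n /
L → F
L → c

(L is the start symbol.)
FIRST sets of the non-terminals involved (from the grammar, by fixed-point iteration):
  FIRST(L) = { '/', 'c', 'n' }

To compute FIRST(L +), process the symbols left to right:
Symbol L is a non-terminal. Add FIRST(L) \ {ε} = { '/', 'c', 'n' }
L is not nullable (ε ∉ FIRST(L)), so stop here.
FIRST(L +) = { '/', 'c', 'n' }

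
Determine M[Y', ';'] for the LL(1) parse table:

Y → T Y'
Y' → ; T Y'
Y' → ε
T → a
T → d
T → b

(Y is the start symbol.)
To find M[Y', ';'], we find productions for Y' where ';' is in the predict set (PREDICT(N → α) = (FIRST(α) \ {ε}) ∪ (FOLLOW(N) if α ⇒* ε)).

Relevant sets:
  FOLLOW(Y') = { $ }

Y' → ; T Y': PREDICT = { ';' }
  ';' is in predict set, so this production goes in M[Y', ';']
Y' → ε: PREDICT = { $ }

M[Y', ';'] = Y' → ; T Y'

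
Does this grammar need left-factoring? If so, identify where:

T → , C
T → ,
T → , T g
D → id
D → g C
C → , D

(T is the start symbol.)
Left-factoring is needed when two productions for the same non-terminal
share a common prefix on the right-hand side.

Productions for T:
  T → , C
  T → ,
  T → , T g
Productions for D:
  D → id
  D → g C

Found common prefix ',' in productions for T

Answer: Yes, T has productions with common prefix ','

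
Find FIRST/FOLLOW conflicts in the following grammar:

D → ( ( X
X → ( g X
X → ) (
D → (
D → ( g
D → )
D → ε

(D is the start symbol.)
No FIRST/FOLLOW conflicts.

A FIRST/FOLLOW conflict occurs when a non-terminal N has a nullable alternative N → β (β ⇒* ε) and another alternative N → α with FIRST(α) ∩ FOLLOW(N) ≠ ∅: on such a lookahead the parser cannot decide between expanding α and letting N vanish via β.

Nullable non-terminals: D.

D: nullable alternative(s) D → ε; FOLLOW(D) = { $ }
  D → ( ( X: FIRST \ {ε} = { '(' } — disjoint from FOLLOW(D)
  D → (: FIRST \ {ε} = { '(' } — disjoint from FOLLOW(D)
  D → ( g: FIRST \ {ε} = { '(' } — disjoint from FOLLOW(D)
  D → ): FIRST \ {ε} = { ')' } — disjoint from FOLLOW(D)
  D → ε: FIRST \ {ε} = { } — this is the only nullable alternative, skip

X has no nullable alternative, so no FIRST/FOLLOW check is needed there.

No FIRST/FOLLOW conflicts found.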